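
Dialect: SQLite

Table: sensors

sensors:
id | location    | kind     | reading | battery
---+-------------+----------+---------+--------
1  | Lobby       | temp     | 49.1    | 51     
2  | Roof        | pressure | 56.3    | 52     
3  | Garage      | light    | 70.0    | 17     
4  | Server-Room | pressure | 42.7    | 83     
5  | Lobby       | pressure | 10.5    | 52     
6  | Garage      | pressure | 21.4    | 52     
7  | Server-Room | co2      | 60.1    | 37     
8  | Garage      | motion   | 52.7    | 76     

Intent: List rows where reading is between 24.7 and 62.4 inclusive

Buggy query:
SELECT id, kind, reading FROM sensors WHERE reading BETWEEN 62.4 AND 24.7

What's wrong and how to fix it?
Bug: BETWEEN expects the lower bound first; with 62.4 AND 24.7 the range is empty

Fix: Swap the bounds so the smaller value comes first

Corrected query:
SELECT id, kind, reading FROM sensors WHERE reading BETWEEN 24.7 AND 62.4

Result:
id | kind     | reading
---+----------+--------
1  | temp     | 49.1   
2  | pressure | 56.3   
4  | pressure | 42.7   
7  | co2      | 60.1   
8  | motion   | 52.7   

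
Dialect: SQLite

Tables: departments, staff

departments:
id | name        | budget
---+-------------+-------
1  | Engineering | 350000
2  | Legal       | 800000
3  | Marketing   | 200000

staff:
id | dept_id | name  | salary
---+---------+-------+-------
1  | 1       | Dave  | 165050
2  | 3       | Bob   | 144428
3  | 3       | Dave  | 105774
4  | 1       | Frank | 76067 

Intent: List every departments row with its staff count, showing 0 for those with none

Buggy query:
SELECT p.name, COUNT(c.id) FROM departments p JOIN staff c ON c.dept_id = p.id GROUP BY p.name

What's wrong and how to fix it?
Bug: An inner join excludes parents with zero children

Fix: Switch to LEFT JOIN to retain unmatched parent rows

Corrected query:
SELECT p.name, COUNT(c.id) FROM departments p LEFT JOIN staff c ON c.dept_id = p.id GROUP BY p.name

Result:
name        | COUNT(c.id)
------------+------------
Engineering | 2          
Legal       | 0          
Marketing   | 2          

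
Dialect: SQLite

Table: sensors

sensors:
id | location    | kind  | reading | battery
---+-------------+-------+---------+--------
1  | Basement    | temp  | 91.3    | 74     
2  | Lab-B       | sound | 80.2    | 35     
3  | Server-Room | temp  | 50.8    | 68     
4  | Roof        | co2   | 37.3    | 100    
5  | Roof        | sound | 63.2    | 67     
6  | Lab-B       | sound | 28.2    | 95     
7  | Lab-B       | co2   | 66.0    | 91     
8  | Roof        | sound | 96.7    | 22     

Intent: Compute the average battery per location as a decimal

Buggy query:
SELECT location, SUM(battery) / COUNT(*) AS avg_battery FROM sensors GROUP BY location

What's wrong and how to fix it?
Bug: SUM(battery) and COUNT(*) are both integers; the division truncates the fractional part

Fix: Multiply by 1.0 (or CAST to REAL) to force floating-point division

Corrected query:
SELECT location, SUM(battery) * 1.0 / COUNT(*) AS avg_battery FROM sensors GROUP BY location

Result:
location    | avg_battery
------------+------------
Basement    | 74         
Lab-B       | 73.666667  
Roof        | 63         
Server-Room | 68         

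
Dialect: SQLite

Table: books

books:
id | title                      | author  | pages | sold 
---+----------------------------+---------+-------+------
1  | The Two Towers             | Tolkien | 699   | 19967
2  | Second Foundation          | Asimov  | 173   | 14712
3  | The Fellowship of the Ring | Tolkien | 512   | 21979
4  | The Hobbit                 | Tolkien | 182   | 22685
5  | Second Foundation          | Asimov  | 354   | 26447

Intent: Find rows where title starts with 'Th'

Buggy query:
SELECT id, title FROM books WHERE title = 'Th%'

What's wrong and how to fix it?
Bug: '=' compares the literal string including the % character; pattern matching needs LIKE

Fix: Replace '=' with LIKE so 'Th%' is treated as a pattern

Corrected query:
SELECT id, title FROM books WHERE title LIKE 'Th%'

Result:
id | title                     
---+---------------------------
1  | The Two Towers            
3  | The Fellowship of the Ring
4  | The Hobbit                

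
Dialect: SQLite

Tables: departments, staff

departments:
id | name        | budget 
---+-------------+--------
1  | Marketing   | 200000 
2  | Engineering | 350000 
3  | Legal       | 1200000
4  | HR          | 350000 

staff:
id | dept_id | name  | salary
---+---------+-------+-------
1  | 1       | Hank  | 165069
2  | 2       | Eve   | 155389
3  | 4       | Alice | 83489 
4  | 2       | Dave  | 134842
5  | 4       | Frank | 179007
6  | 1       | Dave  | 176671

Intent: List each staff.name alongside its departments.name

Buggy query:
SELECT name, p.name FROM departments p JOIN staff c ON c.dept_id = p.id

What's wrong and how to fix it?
Bug: Both tables have a 'name' column; the unqualified reference is ambiguous

Fix: Prefix ambiguous columns with the table alias

Corrected query:
SELECT c.name, p.name FROM departments p JOIN staff c ON c.dept_id = p.id

Result:
name  | name       
------+------------
Hank  | Marketing  
Eve   | Engineering
Alice | HR         
Dave  | Engineering
Frank | HR         
Dave  | Marketing  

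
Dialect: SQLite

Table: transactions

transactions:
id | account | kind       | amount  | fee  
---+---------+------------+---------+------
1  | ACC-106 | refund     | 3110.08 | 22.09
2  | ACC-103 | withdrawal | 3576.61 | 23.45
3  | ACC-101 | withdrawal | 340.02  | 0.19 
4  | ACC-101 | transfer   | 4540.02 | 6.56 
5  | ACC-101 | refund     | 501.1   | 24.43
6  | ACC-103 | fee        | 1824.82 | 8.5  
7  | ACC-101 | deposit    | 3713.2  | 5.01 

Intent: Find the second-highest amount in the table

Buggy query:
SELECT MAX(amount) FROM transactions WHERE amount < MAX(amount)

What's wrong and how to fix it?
Bug: MAX(amount) on the right of the comparison is an aggregate-in-WHERE error

Fix: Compute the overall MAX in a subquery, then take MAX of rows below it

Corrected query:
SELECT MAX(amount) FROM transactions WHERE amount < (SELECT MAX(amount) FROM transactions)

Result:
MAX(amount)
-----------
3713.2     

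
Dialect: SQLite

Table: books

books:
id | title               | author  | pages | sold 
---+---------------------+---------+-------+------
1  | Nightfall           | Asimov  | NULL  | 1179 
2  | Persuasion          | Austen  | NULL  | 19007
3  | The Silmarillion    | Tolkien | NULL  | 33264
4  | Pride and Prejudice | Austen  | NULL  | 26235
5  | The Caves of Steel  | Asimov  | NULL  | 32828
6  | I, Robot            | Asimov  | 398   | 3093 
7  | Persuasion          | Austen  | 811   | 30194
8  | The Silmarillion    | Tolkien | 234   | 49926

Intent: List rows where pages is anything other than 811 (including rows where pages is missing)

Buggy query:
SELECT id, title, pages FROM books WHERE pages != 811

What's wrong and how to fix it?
Bug: Inequality against NULL is unknown, not true; rows with NULL are dropped

Fix: Handle NULL separately with IS NULL alongside the inequality

Corrected query:
SELECT id, title, pages FROM books WHERE pages != 811 OR pages IS NULL

Result:
id | title               | pages
---+---------------------+------
1  | Nightfall           | NULL 
2  | Persuasion          | NULL 
3  | The Silmarillion    | NULL 
4  | Pride and Prejudice | NULL 
5  | The Caves of Steel  | NULL 
6  | I, Robot            | 398  
8  | The Silmarillion    | 234  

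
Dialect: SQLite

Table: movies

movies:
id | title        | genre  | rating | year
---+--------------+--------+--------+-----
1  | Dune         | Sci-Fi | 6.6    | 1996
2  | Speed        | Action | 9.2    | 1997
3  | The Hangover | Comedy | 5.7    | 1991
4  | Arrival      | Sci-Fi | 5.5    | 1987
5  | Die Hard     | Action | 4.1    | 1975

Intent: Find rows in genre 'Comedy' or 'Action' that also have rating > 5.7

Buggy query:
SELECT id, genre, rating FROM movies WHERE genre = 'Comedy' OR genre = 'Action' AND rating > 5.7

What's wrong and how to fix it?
Bug: AND binds tighter than OR, so this parses as genre = 'Comedy' OR (genre = 'Action' AND rating > 5.7)

Fix: Group the OR with parentheses (or use IN), then AND the threshold

Corrected query:
SELECT id, genre, rating FROM movies WHERE (genre = 'Comedy' OR genre = 'Action') AND rating > 5.7

Result:
id | genre  | rating
---+--------+-------
2  | Action | 9.2   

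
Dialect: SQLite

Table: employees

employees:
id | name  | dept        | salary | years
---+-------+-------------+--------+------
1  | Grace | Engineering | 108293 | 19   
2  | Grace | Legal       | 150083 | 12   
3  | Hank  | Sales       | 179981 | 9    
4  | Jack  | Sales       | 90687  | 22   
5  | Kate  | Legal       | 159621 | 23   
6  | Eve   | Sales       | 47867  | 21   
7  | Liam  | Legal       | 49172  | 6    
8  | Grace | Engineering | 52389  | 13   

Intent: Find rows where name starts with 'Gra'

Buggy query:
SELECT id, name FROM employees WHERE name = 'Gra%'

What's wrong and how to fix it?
Bug: '=' compares the literal string including the % character; pattern matching needs LIKE

Fix: Use LIKE for wildcard pattern matching

Corrected query:
SELECT id, name FROM employees WHERE name LIKE 'Gra%'

Result:
id | name 
---+------
1  | Grace
2  | Grace
8  | Grace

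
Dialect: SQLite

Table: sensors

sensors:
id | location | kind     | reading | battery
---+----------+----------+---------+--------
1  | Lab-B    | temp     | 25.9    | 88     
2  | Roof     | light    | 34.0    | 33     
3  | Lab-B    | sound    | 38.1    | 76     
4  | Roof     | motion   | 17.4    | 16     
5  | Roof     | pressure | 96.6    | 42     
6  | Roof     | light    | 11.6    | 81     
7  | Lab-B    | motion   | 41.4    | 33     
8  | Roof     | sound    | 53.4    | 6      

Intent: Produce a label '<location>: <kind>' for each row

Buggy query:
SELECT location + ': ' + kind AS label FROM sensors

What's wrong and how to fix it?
Bug: '+' is numeric addition; on text columns SQLite converts them to 0 instead of concatenating

Fix: Replace + with || to concatenate text

Corrected query:
SELECT location || ': ' || kind AS label FROM sensors

Result:
label         
--------------
Lab-B: temp   
Roof: light   
Lab-B: sound  
Roof: motion  
Roof: pressure
Roof: light   
Lab-B: motion 
Roof: sound   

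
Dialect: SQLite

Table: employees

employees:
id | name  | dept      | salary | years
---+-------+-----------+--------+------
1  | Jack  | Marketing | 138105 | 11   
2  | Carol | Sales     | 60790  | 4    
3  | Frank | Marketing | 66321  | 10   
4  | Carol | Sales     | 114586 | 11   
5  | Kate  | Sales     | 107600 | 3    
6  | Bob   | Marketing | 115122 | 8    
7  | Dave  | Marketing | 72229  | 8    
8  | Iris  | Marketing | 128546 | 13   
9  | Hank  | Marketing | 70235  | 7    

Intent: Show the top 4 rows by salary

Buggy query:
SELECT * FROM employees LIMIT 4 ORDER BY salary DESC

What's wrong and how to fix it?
Bug: ORDER BY cannot follow LIMIT; LIMIT is the final clause

Fix: Sort with ORDER BY, then apply LIMIT

Corrected query:
SELECT * FROM employees ORDER BY salary DESC LIMIT 4

Result:
id | name  | dept      | salary | years
---+-------+-----------+--------+------
1  | Jack  | Marketing | 138105 | 11   
8  | Iris  | Marketing | 128546 | 13   
6  | Bob   | Marketing | 115122 | 8    
4  | Carol | Sales     | 114586 | 11   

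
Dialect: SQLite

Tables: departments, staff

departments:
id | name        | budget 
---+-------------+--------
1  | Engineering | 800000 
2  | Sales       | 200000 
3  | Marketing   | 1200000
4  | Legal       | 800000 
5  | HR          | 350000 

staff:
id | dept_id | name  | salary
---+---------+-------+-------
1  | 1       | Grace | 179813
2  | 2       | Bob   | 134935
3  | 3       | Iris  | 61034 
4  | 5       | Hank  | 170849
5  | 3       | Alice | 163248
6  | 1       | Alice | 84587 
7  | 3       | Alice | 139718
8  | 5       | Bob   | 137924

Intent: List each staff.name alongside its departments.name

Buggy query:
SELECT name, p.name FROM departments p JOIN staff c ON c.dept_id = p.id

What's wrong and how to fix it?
Bug: 'name' exists in both joined tables, so the database can't tell which one is meant

Fix: Qualify the column with its table alias (c.name)

Corrected query:
SELECT c.name, p.name FROM departments p JOIN staff c ON c.dept_id = p.id

Result:
name  | name       
------+------------
Grace | Engineering
Bob   | Sales      
Iris  | Marketing  
Hank  | HR         
Alice | Marketing  
Alice | Engineering
Alice | Marketing  
Bob   | HR         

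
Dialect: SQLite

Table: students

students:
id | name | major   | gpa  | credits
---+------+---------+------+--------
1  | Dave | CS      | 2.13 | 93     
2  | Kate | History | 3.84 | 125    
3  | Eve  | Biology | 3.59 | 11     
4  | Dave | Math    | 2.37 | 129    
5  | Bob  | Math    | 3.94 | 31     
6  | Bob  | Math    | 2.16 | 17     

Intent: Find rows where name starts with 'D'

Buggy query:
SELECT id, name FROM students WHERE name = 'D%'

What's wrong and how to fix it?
Bug: '=' compares the literal string including the % character; pattern matching needs LIKE

Fix: Replace '=' with LIKE so 'D%' is treated as a pattern

Corrected query:
SELECT id, name FROM students WHERE name LIKE 'D%'

Result:
id | name
---+-----
1  | Dave
4  | Dave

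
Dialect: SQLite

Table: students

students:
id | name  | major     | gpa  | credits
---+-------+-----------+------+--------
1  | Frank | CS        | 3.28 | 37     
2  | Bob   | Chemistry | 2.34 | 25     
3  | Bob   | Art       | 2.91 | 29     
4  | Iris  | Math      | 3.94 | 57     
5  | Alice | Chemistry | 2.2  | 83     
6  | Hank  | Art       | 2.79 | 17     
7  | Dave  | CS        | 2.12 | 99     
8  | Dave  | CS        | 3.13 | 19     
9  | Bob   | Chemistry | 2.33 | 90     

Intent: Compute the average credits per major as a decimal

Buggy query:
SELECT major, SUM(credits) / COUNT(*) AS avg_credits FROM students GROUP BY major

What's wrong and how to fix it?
Bug: Both operands are integers, so '/' performs integer division and truncates

Fix: Cast one side to REAL so the division keeps the fractional part

Corrected query:
SELECT major, SUM(credits) * 1.0 / COUNT(*) AS avg_credits FROM students GROUP BY major

Result:
major     | avg_credits
----------+------------
Art       | 23         
CS        | 51.666667  
Chemistry | 66         
Math      | 57         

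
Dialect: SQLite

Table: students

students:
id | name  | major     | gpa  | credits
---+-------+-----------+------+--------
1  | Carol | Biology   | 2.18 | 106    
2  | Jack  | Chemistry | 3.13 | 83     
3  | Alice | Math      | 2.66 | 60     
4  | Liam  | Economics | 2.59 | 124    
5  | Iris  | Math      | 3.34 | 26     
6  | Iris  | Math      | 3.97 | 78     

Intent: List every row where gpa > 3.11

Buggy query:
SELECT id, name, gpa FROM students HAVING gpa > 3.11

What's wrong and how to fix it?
Bug: HAVING filters the output of aggregation, but this query has no GROUP BY and no aggregate functions, so SQLite rejects it (HAVING clause on a non-aggregate query); the condition here is per row

Fix: Use WHERE for row-level filtering

Corrected query:
SELECT id, name, gpa FROM students WHERE gpa > 3.11

Result:
id | name | gpa 
---+------+-----
2  | Jack | 3.13
5  | Iris | 3.34
6  | Iris | 3.97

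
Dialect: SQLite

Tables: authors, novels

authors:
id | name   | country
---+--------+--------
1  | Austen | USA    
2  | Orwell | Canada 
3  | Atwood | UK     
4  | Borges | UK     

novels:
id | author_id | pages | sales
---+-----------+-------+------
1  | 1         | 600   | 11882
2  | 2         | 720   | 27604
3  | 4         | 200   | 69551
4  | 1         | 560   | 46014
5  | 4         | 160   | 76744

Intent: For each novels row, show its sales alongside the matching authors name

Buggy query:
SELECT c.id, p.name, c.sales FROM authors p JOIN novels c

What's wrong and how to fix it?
Bug: Missing join condition: each novels row is matched to all authors rows instead of just its own

Fix: Add ON c.author_id = p.id to the JOIN

Corrected query:
SELECT c.id, p.name, c.sales FROM authors p JOIN novels c ON c.author_id = p.id

Result:
id | name   | sales
---+--------+------
1  | Austen | 11882
2  | Orwell | 27604
3  | Borges | 69551
4  | Austen | 46014
5  | Borges | 76744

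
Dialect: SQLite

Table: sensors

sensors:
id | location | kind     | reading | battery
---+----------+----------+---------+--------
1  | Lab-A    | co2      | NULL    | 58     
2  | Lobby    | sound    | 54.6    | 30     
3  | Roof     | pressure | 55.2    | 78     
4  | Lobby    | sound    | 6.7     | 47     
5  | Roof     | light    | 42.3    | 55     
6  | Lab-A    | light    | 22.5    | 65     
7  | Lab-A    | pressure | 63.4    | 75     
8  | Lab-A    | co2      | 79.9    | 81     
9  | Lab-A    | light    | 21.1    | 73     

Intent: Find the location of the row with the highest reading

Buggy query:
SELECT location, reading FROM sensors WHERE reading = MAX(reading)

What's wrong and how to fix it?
Bug: WHERE is evaluated per row; an aggregate over the whole table isn't defined there

Fix: Use a subquery: WHERE reading = (SELECT MAX(reading) FROM sensors)

Corrected query:
SELECT location, reading FROM sensors WHERE reading = (SELECT MAX(reading) FROM sensors)

Result:
location | reading
---------+--------
Lab-A    | 79.9   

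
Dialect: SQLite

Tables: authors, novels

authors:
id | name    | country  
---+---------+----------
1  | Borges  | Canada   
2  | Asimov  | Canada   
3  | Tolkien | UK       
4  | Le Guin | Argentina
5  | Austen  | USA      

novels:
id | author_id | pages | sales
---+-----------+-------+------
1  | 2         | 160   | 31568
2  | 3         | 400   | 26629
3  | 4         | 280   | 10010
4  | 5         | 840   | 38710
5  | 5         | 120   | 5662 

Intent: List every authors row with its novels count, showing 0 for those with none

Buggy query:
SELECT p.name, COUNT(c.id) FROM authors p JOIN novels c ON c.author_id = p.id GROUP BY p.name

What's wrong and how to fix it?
Bug: INNER JOIN drops authors rows that have no matching novels rows

Fix: Switch to LEFT JOIN to retain unmatched parent rows

Corrected query:
SELECT p.name, COUNT(c.id) FROM authors p LEFT JOIN novels c ON c.author_id = p.id GROUP BY p.name

Result:
name    | COUNT(c.id)
--------+------------
Asimov  | 1          
Austen  | 2          
Borges  | 0          
Le Guin | 1          
Tolkien | 1          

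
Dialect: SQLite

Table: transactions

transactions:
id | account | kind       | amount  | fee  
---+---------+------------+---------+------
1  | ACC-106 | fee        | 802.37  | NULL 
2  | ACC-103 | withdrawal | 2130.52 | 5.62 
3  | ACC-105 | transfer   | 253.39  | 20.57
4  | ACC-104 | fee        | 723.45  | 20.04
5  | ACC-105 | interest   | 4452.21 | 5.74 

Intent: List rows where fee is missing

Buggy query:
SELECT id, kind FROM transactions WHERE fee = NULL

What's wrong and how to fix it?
Bug: Comparing to NULL with '=' never matches; NULL = NULL is unknown, not true

Fix: Use IS NULL to test for NULL

Corrected query:
SELECT id, kind FROM transactions WHERE fee IS NULL

Result:
id | kind
---+-----
1  | fee 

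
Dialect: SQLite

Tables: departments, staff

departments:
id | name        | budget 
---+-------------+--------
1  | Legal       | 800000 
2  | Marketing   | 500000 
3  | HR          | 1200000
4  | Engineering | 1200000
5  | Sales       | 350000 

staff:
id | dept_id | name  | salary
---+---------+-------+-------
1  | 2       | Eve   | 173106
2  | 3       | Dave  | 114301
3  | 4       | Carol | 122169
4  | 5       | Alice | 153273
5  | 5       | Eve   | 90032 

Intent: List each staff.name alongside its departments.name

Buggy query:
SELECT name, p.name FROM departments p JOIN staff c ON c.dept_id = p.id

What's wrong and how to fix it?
Bug: Both tables have a 'name' column; the unqualified reference is ambiguous

Fix: Prefix ambiguous columns with the table alias

Corrected query:
SELECT c.name, p.name FROM departments p JOIN staff c ON c.dept_id = p.id

Result:
name  | name       
------+------------
Eve   | Marketing  
Dave  | HR         
Carol | Engineering
Alice | Sales      
Eve   | Sales      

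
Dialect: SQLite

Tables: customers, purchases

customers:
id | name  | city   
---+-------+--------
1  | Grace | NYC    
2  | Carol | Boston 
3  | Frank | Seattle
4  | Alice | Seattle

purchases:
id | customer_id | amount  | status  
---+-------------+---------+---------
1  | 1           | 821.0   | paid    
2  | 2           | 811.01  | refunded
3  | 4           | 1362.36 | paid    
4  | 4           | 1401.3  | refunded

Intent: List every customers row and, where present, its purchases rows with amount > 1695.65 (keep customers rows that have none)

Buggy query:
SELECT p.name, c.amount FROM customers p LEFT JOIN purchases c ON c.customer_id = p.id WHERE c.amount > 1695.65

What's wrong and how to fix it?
Bug: A WHERE condition on the right-hand table after LEFT JOIN drops unmatched parents

Fix: Move the right-table condition into the ON clause so unmatched parents are kept

Corrected query:
SELECT p.name, c.amount FROM customers p LEFT JOIN purchases c ON c.customer_id = p.id AND c.amount > 1695.65

Result:
name  | amount
------+-------
Grace | NULL  
Carol | NULL  
Frank | NULL  
Alice | NULL  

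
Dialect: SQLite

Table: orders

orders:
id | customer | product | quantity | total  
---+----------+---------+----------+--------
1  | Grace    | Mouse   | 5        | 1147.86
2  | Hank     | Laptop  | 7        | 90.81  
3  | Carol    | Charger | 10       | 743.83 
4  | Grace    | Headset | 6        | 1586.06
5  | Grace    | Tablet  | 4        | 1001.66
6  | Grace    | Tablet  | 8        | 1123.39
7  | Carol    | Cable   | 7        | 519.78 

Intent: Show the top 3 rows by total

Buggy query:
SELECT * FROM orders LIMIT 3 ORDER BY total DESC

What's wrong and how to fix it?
Bug: LIMIT must come after ORDER BY

Fix: Swap the clauses: ORDER BY first, then LIMIT

Corrected query:
SELECT * FROM orders ORDER BY total DESC LIMIT 3

Result:
id | customer | product | quantity | total  
---+----------+---------+----------+--------
4  | Grace    | Headset | 6        | 1586.06
1  | Grace    | Mouse   | 5        | 1147.86
6  | Grace    | Tablet  | 8        | 1123.39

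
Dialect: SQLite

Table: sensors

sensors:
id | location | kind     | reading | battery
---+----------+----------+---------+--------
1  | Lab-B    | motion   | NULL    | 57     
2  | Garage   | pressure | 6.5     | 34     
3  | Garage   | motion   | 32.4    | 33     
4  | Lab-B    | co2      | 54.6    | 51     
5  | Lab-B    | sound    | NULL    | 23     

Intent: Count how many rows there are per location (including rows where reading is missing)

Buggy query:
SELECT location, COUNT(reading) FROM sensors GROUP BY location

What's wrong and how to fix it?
Bug: COUNT(column) counts non-NULL values only; rows with NULL reading aren't counted

Fix: Use COUNT(*) to count all rows regardless of NULL

Corrected query:
SELECT location, COUNT(*) FROM sensors GROUP BY location

Result:
location | COUNT(*)
---------+---------
Garage   | 2       
Lab-B    | 3       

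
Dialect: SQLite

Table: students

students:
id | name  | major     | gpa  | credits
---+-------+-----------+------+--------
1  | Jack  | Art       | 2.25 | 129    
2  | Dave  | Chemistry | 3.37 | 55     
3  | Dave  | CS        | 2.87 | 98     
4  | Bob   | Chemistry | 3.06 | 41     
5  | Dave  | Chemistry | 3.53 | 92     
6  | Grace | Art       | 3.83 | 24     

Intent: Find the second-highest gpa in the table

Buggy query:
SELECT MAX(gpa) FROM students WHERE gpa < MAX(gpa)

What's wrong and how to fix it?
Bug: The inner MAX is an aggregate inside WHERE, which is not allowed

Fix: Compute the overall MAX in a subquery, then take MAX of rows below it

Corrected query:
SELECT MAX(gpa) FROM students WHERE gpa < (SELECT MAX(gpa) FROM students)

Result:
MAX(gpa)
--------
3.53    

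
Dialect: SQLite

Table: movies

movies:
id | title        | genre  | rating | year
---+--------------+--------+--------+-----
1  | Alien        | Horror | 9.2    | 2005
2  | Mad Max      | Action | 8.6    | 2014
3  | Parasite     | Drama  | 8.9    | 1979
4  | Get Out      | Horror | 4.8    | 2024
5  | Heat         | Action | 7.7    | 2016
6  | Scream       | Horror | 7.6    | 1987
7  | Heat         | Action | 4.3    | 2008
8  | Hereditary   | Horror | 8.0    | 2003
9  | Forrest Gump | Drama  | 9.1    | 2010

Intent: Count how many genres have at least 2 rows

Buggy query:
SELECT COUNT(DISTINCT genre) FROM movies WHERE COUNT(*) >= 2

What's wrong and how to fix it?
Bug: COUNT(*) cannot appear in WHERE; the per-group count doesn't exist yet

Fix: Use a subquery that GROUPs and filters with HAVING, then count its rows

Corrected query:
SELECT COUNT(*) FROM (SELECT genre FROM movies GROUP BY genre HAVING COUNT(*) >= 2)

Result:
COUNT(*)
--------
3       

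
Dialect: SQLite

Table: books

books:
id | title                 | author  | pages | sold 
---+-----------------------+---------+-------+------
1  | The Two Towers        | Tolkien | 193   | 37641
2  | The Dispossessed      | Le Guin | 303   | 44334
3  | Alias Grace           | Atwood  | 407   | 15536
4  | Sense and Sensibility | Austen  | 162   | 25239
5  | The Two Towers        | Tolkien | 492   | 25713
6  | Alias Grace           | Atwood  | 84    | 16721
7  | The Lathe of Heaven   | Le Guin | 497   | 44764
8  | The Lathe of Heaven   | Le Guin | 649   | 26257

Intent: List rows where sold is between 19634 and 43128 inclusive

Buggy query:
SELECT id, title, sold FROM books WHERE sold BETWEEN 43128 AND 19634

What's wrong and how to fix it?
Bug: The bounds are reversed; BETWEEN a AND b requires a <= b to match anything

Fix: Swap the bounds so the smaller value comes first

Corrected query:
SELECT id, title, sold FROM books WHERE sold BETWEEN 19634 AND 43128

Result:
id | title                 | sold 
---+-----------------------+------
1  | The Two Towers        | 37641
4  | Sense and Sensibility | 25239
5  | The Two Towers        | 25713
8  | The Lathe of Heaven   | 26257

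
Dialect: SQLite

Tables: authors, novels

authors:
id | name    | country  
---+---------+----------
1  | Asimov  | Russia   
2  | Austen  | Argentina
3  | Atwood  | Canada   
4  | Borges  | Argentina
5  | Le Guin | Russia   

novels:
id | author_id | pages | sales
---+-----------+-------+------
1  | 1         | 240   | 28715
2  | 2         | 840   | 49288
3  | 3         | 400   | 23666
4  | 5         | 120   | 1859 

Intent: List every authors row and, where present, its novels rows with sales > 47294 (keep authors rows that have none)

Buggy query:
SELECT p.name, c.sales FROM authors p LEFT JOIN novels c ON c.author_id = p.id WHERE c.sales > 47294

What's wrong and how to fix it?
Bug: Filtering c.sales in WHERE discards the NULL rows produced by LEFT JOIN, turning it into an inner join

Fix: Put 'c.sales > 47294' in the JOIN's ON clause instead of WHERE

Corrected query:
SELECT p.name, c.sales FROM authors p LEFT JOIN novels c ON c.author_id = p.id AND c.sales > 47294

Result:
name    | sales
--------+------
Asimov  | NULL 
Austen  | 49288
Atwood  | NULL 
Borges  | NULL 
Le Guin | NULL 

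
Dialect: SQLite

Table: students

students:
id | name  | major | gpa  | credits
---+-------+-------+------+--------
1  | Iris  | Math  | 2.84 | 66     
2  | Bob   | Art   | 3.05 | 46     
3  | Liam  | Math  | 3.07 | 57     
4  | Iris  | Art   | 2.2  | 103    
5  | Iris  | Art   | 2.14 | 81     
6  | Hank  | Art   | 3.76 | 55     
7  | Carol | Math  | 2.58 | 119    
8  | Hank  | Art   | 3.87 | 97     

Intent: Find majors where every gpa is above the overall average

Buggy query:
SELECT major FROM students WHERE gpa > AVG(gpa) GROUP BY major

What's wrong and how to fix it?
Bug: WHERE evaluates per row before aggregation, so AVG() is unavailable

Fix: Use a subquery for AVG and a HAVING MIN(...) filter so the condition holds for every row in the group

Corrected query:
SELECT major FROM students GROUP BY major HAVING MIN(gpa) > (SELECT AVG(gpa) FROM students)

Result:
(no rows)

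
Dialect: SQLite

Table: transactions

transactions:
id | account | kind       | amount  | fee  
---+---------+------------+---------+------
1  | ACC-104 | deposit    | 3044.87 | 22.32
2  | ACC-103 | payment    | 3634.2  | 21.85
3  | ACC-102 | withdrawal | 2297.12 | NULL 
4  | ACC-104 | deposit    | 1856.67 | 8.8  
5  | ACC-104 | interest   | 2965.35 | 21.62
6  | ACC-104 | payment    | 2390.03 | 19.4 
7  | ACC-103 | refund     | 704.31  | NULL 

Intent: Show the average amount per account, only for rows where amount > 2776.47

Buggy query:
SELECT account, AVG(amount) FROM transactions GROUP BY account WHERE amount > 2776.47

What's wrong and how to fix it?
Bug: WHERE cannot follow GROUP BY

Fix: Place WHERE between FROM and GROUP BY

Corrected query:
SELECT account, AVG(amount) FROM transactions WHERE amount > 2776.47 GROUP BY account

Result:
account | AVG(amount)
--------+------------
ACC-103 | 3634.2     
ACC-104 | 3005.11    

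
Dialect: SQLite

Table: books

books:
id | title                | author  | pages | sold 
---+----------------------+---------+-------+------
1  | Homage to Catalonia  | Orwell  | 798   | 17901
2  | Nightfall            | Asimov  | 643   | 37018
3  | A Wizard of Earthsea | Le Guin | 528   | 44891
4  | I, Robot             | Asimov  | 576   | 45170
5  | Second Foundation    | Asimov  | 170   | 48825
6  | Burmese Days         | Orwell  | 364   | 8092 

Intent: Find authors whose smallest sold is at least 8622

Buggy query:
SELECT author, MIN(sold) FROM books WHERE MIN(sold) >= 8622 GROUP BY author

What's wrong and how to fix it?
Bug: MIN() in WHERE is a misuse of aggregate

Fix: Use HAVING for the per-group MIN condition

Corrected query:
SELECT author, MIN(sold) FROM books GROUP BY author HAVING MIN(sold) >= 8622

Result:
author  | MIN(sold)
--------+----------
Asimov  | 37018    
Le Guin | 44891    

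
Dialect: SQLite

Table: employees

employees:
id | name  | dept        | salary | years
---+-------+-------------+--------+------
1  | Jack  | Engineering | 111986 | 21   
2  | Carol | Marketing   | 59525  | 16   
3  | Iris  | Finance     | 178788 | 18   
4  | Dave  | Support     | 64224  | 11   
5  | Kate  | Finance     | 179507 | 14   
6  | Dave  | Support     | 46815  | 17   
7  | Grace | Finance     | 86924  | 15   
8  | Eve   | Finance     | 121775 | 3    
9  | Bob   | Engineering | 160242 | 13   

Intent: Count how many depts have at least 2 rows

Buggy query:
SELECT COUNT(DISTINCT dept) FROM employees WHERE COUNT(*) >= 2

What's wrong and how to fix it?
Bug: COUNT(*) cannot appear in WHERE; the per-group count doesn't exist yet

Fix: Group first with HAVING COUNT(*) >= 2, then COUNT the resulting groups

Corrected query:
SELECT COUNT(*) FROM (SELECT dept FROM employees GROUP BY dept HAVING COUNT(*) >= 2)

Result:
COUNT(*)
--------
3       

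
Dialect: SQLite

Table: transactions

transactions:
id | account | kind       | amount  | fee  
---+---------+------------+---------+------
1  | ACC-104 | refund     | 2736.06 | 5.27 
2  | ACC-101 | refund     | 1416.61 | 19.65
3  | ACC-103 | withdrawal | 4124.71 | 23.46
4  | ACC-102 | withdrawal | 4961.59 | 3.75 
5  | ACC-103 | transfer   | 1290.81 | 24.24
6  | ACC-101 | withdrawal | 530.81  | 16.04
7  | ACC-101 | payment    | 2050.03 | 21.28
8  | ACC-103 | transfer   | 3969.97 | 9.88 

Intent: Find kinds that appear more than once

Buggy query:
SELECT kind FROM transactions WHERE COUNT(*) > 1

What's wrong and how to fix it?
Bug: WHERE can't reference COUNT(*); aggregates are computed after WHERE

Fix: GROUP BY kind, then filter groups with HAVING COUNT(*) > 1

Corrected query:
SELECT kind FROM transactions GROUP BY kind HAVING COUNT(*) > 1

Result:
kind      
----------
refund    
transfer  
withdrawal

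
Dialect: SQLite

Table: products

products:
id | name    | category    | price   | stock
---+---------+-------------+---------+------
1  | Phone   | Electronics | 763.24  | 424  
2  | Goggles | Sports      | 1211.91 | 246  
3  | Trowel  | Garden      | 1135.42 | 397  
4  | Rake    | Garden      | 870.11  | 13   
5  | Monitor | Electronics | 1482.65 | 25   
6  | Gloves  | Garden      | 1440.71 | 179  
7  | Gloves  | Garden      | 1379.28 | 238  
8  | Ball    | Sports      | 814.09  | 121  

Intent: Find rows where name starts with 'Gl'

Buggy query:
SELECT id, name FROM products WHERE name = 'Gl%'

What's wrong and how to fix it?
Bug: Wildcards only work with LIKE; '=' treats '%' as a literal character

Fix: Use LIKE for wildcard pattern matching

Corrected query:
SELECT id, name FROM products WHERE name LIKE 'Gl%'

Result:
id | name  
---+-------
6  | Gloves
7  | Gloves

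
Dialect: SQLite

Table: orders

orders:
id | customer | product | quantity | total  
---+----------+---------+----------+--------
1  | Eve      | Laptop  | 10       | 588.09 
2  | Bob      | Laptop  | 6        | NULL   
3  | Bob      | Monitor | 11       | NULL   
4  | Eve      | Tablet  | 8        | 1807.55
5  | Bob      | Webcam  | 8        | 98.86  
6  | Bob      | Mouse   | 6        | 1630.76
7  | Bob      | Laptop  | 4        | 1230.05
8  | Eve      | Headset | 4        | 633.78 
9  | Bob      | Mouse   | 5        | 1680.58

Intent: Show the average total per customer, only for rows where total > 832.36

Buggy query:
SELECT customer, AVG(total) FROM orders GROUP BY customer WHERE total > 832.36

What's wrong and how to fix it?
Bug: Row-level WHERE must come before GROUP BY in the clause order

Fix: Move the WHERE clause before GROUP BY

Corrected query:
SELECT customer, AVG(total) FROM orders WHERE total > 832.36 GROUP BY customer

Result:
customer | AVG(total) 
---------+------------
Bob      | 1513.796667
Eve      | 1807.55    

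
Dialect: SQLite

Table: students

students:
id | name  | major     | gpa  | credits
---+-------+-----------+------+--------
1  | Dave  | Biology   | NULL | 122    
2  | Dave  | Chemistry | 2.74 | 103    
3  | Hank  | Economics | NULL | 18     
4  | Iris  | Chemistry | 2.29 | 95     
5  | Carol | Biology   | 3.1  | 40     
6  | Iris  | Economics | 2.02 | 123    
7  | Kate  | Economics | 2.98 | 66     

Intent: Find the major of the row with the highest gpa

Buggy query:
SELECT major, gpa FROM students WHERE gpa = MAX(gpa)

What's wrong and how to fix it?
Bug: MAX(gpa) is an aggregate and cannot be used directly in WHERE

Fix: Use a subquery: WHERE gpa = (SELECT MAX(gpa) FROM students)

Corrected query:
SELECT major, gpa FROM students WHERE gpa = (SELECT MAX(gpa) FROM students)

Result:
major   | gpa
--------+----
Biology | 3.1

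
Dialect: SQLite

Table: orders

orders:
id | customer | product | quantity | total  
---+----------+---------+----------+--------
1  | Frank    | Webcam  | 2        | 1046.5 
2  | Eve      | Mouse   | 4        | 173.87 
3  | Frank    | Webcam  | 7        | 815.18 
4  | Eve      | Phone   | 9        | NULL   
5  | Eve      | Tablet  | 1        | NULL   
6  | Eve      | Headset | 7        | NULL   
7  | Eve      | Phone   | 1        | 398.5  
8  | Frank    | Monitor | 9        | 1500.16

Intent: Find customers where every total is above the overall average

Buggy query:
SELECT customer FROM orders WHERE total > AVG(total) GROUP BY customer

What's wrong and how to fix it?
Bug: AVG() is an aggregate; it can't sit directly in WHERE

Fix: Compute the overall average in a scalar subquery and compare each group's MIN against it in HAVING

Corrected query:
SELECT customer FROM orders GROUP BY customer HAVING MIN(total) > (SELECT AVG(total) FROM orders)

Result:
customer
--------
Frank   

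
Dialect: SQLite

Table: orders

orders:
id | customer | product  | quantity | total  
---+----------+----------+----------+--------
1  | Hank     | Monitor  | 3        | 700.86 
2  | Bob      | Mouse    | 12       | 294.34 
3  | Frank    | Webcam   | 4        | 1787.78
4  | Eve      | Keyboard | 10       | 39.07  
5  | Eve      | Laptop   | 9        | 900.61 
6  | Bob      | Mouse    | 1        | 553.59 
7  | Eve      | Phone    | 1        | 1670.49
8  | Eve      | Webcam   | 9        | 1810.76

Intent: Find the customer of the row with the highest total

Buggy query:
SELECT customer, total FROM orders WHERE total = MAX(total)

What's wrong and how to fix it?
Bug: MAX(total) is an aggregate and cannot be used directly in WHERE

Fix: Wrap MAX in a scalar subquery so WHERE compares against a single value

Corrected query:
SELECT customer, total FROM orders WHERE total = (SELECT MAX(total) FROM orders)

Result:
customer | total  
---------+--------
Eve      | 1810.76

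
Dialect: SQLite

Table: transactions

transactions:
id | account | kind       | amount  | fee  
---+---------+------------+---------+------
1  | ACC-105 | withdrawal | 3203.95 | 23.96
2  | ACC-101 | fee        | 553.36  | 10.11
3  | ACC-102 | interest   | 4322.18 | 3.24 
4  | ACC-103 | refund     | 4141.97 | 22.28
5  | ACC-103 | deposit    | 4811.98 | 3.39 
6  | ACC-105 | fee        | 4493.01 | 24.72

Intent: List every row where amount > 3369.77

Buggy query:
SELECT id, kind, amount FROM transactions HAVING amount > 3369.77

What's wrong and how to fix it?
Bug: This is a non-aggregate query (no GROUP BY, no aggregates), so in SQLite the HAVING clause is invalid here; a row-level condition belongs in WHERE

Fix: Replace HAVING with WHERE since the condition applies to individual rows

Corrected query:
SELECT id, kind, amount FROM transactions WHERE amount > 3369.77

Result:
id | kind     | amount 
---+----------+--------
3  | interest | 4322.18
4  | refund   | 4141.97
5  | deposit  | 4811.98
6  | fee      | 4493.01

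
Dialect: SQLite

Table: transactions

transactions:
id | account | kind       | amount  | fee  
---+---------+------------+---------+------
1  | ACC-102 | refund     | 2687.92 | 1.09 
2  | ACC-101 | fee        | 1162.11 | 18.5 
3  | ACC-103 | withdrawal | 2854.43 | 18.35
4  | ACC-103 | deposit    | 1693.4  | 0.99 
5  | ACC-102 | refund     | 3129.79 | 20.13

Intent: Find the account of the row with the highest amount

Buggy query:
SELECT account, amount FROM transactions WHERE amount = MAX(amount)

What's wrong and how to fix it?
Bug: MAX(amount) is an aggregate and cannot be used directly in WHERE

Fix: Use a subquery: WHERE amount = (SELECT MAX(amount) FROM transactions)

Corrected query:
SELECT account, amount FROM transactions WHERE amount = (SELECT MAX(amount) FROM transactions)

Result:
account | amount 
--------+--------
ACC-102 | 3129.79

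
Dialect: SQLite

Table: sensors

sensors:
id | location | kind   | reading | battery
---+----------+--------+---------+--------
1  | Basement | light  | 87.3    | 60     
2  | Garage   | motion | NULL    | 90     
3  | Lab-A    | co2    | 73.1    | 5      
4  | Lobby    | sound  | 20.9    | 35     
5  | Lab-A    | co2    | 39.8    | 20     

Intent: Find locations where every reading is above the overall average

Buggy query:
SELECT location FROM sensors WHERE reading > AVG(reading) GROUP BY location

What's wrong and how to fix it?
Bug: WHERE evaluates per row before aggregation, so AVG() is unavailable

Fix: Compute the overall average in a scalar subquery and compare each group's MIN against it in HAVING

Corrected query:
SELECT location FROM sensors GROUP BY location HAVING MIN(reading) > (SELECT AVG(reading) FROM sensors)

Result:
location
--------
Basement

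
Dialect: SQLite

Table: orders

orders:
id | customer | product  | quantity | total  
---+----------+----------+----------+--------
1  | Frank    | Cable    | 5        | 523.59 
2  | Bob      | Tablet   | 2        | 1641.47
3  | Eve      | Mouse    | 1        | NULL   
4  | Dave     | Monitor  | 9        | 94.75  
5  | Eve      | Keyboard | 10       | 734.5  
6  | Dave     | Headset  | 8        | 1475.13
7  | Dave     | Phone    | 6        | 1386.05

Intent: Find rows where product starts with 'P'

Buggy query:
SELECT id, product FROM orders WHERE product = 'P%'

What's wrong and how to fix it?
Bug: Wildcards only work with LIKE; '=' treats '%' as a literal character

Fix: Use LIKE for wildcard pattern matching

Corrected query:
SELECT id, product FROM orders WHERE product LIKE 'P%'

Result:
id | product
---+--------
7  | Phone  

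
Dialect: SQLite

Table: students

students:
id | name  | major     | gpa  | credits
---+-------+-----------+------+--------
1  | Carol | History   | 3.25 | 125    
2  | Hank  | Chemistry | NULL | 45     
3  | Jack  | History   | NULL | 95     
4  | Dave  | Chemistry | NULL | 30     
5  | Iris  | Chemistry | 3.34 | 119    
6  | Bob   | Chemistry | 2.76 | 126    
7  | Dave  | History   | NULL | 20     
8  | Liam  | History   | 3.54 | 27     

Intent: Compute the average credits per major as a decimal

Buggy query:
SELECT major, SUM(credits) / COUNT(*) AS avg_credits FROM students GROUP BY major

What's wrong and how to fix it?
Bug: Both operands are integers, so '/' performs integer division and truncates

Fix: Multiply by 1.0 (or CAST to REAL) to force floating-point division

Corrected query:
SELECT major, SUM(credits) * 1.0 / COUNT(*) AS avg_credits FROM students GROUP BY major

Result:
major     | avg_credits
----------+------------
Chemistry | 80         
History   | 66.75      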